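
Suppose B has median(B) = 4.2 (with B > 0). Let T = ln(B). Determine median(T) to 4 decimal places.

ln(B) is monotone on this domain, so median(T) = ln(4.2) ≈ 1.4351.

median(T) = 1.4351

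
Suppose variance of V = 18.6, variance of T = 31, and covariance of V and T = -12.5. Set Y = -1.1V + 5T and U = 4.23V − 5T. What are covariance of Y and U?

By bilinearity, covariance of Y and U = ac·variance of V + bd·variance of T + (ad+bc)·covariance of V and T, with a=-1.1, b=5, c=4.23, d=-5.
ac·variance of V = (-1.1)·4.23·18.6 = -86.5458
bd·variance of T = 5·(-5)·31 = -775
(ad+bc)·covariance of V and T = (26.65)·(-12.5) = -333.125
covariance of Y and U = -86.5458 + (-775) + (-333.125) = -1194.6708.

covariance of Y and U = -1194.6708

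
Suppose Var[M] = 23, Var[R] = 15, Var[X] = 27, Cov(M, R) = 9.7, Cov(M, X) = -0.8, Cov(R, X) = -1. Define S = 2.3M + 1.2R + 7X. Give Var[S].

Var[S] = a²·Var[M] + b²·Var[R] + c²·Var[X] + 2ab·Cov(M, R) + 2ac·Cov(M, X) + 2bc·Cov(R, X), with a = 2.3, b = 1.2, c = 7.
= 121.67 + 21.6 + 1323 + 53.544 + (-25.76) + (-16.8)
= 1477.254.

Var[S] = 1477.254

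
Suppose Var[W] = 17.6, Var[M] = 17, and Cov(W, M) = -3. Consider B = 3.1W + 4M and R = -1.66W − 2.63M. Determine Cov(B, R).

By bilinearity, Cov(B, R) = ac·Var[W] + bd·Var[M] + (ad+bc)·Cov(W, M), with a=3.1, b=4, c=-1.66, d=-2.63.
ac·Var[W] = 3.1·(-1.66)·17.6 = -90.5696
bd·Var[M] = 4·(-2.63)·17 = -178.84
(ad+bc)·Cov(W, M) = (-14.793)·(-3) = 44.379
Cov(B, R) = -90.5696 + (-178.84) + 44.379 = -225.0306.

Cov(B, R) = -225.0306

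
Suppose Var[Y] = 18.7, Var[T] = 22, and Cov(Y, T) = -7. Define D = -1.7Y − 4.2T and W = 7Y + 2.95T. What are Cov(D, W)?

By bilinearity, Cov(D, W) = ac·Var[Y] + bd·Var[T] + (ad+bc)·Cov(Y, T), with a=-1.7, b=-4.2, c=7, d=2.95.
ac·Var[Y] = (-1.7)·7·18.7 = -222.53
bd·Var[T] = (-4.2)·2.95·22 = -272.58
(ad+bc)·Cov(Y, T) = (-34.415)·(-7) = 240.905
Cov(D, W) = -222.53 + (-272.58) + 240.905 = -254.205.

Cov(D, W) = -254.205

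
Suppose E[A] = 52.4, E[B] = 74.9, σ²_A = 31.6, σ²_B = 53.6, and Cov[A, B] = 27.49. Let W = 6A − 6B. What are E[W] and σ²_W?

E[W] = -135, σ²_W = 1087.92

E[W] = 6·E[A] + (-6)·E[B] = 6·52.4 + (-6)·74.9 = -135.
σ²_W = a²·σ²_A + b²·σ²_B + 2ab·Cov[A, B] with a = 6, b = -6.
= 6²·31.6 + (-6)²·53.6 + 2·6·(-6)·27.49
= 1137.6 + 1929.6 + (-1979.28) = 1087.92.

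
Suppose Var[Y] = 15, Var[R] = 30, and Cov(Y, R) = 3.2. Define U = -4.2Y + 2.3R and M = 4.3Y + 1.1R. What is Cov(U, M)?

Cov(U, M) = -178.136

By bilinearity, Cov(U, M) = ac·Var[Y] + bd·Var[R] + (ad+bc)·Cov(Y, R), with a=-4.2, b=2.3, c=4.3, d=1.1.
ac·Var[Y] = (-4.2)·4.3·15 = -270.9
bd·Var[R] = 2.3·1.1·30 = 75.9
(ad+bc)·Cov(Y, R) = (5.27)·3.2 = 16.864
Cov(U, M) = -270.9 + 75.9 + 16.864 = -178.136.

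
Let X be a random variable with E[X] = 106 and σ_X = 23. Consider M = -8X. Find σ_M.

σ_M = 184

M = -8X is linear with a = -8, b = 0.
σ_M = |a|·σ_X = |-8|·23 = 184.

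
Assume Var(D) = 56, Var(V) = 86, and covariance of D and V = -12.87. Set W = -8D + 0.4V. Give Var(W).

Var(W) = a²·Var(D) + b²·Var(V) + 2ab·covariance of D and V with a = -8, b = 0.4.
= (-8)²·56 + 0.4²·86 + 2·(-8)·0.4·(-12.87)
= 3584 + 13.76 + 82.368 = 3680.128.

Var(W) = 3680.128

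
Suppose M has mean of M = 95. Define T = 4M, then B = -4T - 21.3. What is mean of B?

mean of T = 4·95 = 380.
mean of B = (-4)·380 + (-21.3) = -1541.3.

mean of B = -1541.3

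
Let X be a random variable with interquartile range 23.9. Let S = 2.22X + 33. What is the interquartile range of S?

IQR(S) = 53.058

Under S = aX + b, IQR(S) = |a|·IQR(X) = |2.22|·23.9 = 53.058 (shifts cancel; spread scales by |a|).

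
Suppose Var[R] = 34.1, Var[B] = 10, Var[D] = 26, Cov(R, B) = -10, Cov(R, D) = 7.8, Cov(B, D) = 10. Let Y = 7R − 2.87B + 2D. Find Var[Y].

Var[Y] = a²·Var[R] + b²·Var[B] + c²·Var[D] + 2ab·Cov(R, B) + 2ac·Cov(R, D) + 2bc·Cov(B, D), with a = 7, b = -2.87, c = 2.
= 1670.9 + 82.369 + 104 + 401.8 + 218.4 + (-114.8)
= 2362.669.

Var[Y] = 2362.669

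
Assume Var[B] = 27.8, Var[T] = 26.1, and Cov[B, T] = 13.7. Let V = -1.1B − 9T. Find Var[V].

Var[V] = 2418.998

Var[V] = a²·Var[B] + b²·Var[T] + 2ab·Cov[B, T] with a = -1.1, b = -9.
= (-1.1)²·27.8 + (-9)²·26.1 + 2·(-1.1)·(-9)·13.7
= 33.638 + 2114.1 + 271.26 = 2418.998.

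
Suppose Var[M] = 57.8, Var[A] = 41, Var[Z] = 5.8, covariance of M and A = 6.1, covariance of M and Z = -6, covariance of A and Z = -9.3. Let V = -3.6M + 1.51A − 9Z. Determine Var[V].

Var[V] = a²·Var[M] + b²·Var[A] + c²·Var[Z] + 2ab·covariance of M and A + 2ac·covariance of M and Z + 2bc·covariance of A and Z, with a = -3.6, b = 1.51, c = -9.
= 749.088 + 93.4841 + 469.8 + (-66.3192) + (-388.8) + 252.774
= 1110.0269.

Var[V] = 1110.0269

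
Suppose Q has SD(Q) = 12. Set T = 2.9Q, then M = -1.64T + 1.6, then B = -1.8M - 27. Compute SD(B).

SD(B) = 102.7296

SD(T) = |2.9|·12 = 34.8.
SD(M) = |-1.64|·34.8 = 57.072.
SD(B) = |-1.8|·57.072 = 102.7296.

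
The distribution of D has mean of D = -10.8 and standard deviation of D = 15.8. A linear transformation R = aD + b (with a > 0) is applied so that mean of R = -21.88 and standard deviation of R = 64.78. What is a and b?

a = 4.1, b = 22.4

standard deviation of R = a·standard deviation of D (a > 0), so a = 64.78/15.8 = 4.1.
mean of R = a·mean of D + b, so b = -21.88 − 4.1·(-10.8) = 22.4.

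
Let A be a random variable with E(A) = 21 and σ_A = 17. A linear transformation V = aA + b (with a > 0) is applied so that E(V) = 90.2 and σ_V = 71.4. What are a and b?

a = 4.2, b = 2

σ_V = a·σ_A (a > 0), so a = 71.4/17 = 4.2.
E(V) = a·E(A) + b, so b = 90.2 − 4.2·21 = 2.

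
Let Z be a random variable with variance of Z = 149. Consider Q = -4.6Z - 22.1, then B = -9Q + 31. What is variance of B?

variance of Q = (-4.6)²·149 = 3152.84.
variance of B = (-9)²·3152.84 = 255380.04.

variance of B = 255380.04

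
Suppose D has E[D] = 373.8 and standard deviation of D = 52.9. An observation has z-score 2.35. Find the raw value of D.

D = E[D] + z·standard deviation of D = 373.8 + 2.35·52.9 = 498.115.

D = 498.115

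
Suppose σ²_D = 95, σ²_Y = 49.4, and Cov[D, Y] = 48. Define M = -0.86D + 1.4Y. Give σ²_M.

σ²_M = a²·σ²_D + b²·σ²_Y + 2ab·Cov[D, Y] with a = -0.86, b = 1.4.
= (-0.86)²·95 + 1.4²·49.4 + 2·(-0.86)·1.4·48
= 70.262 + 96.824 + (-115.584) = 51.502.

σ²_M = 51.502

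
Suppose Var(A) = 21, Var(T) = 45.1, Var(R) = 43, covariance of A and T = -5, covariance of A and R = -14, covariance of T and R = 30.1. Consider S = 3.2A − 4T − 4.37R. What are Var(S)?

Var(S) = 3329.6547

Var(S) = a²·Var(A) + b²·Var(T) + c²·Var(R) + 2ab·covariance of A and T + 2ac·covariance of A and R + 2bc·covariance of T and R, with a = 3.2, b = -4, c = -4.37.
= 215.04 + 721.6 + 821.1667 + 128 + 391.552 + 1052.296
= 3329.6547.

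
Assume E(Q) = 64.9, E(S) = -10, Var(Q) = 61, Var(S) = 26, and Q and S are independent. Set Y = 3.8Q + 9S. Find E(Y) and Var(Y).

E(Y) = 156.62, Var(Y) = 2986.84

E(Y) = 3.8·E(Q) + 9·E(S) = 3.8·64.9 + 9·(-10) = 156.62.
Var(Y) = a²·Var(Q) + b²·Var(S) + 2ab·Cov(Q, S) with a = 3.8, b = 9.
Independence gives Cov(Q, S) = 0.
= 3.8²·61 + 9²·26 + 2·3.8·9·0
= 880.84 + 2106 + 0 = 2986.84.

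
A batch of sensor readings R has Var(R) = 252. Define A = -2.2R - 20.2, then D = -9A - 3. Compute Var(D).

Var(D) = 98794.08

Var(A) = (-2.2)²·252 = 1219.68.
Var(D) = (-9)²·1219.68 = 98794.08.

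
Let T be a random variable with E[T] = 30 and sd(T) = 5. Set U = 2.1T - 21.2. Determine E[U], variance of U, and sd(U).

U = 2.1T - 21.2 is linear with a = 2.1, b = -21.2.
E[U] = a·E[T] + b = 2.1·30 + (-21.2) = 41.8.
variance of T = 5² = 25.
variance of U = a²·variance of T = 2.1²·25 = 110.25 (the additive constant -21.2 does not affect variance).
sd(U) = |a|·sd(T) = |2.1|·5 = 10.5.

E[U] = 41.8, variance of U = 110.25, sd(U) = 10.5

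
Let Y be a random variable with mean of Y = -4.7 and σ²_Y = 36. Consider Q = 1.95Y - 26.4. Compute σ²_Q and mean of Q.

σ²_Q = 136.89, mean of Q = -35.565

Q = 1.95Y - 26.4 is linear with a = 1.95, b = -26.4.
σ²_Q = a²·σ²_Y = 1.95²·36 = 136.89 (the additive constant -26.4 does not affect variance).
mean of Q = a·mean of Y + b = 1.95·(-4.7) + (-26.4) = -35.565.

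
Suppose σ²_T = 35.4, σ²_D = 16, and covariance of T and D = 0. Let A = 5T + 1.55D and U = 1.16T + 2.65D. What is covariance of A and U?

covariance of A and U = 271.04

By bilinearity, covariance of A and U = ac·σ²_T + bd·σ²_D + (ad+bc)·covariance of T and D, with a=5, b=1.55, c=1.16, d=2.65.
ac·σ²_T = 5·1.16·35.4 = 205.32
bd·σ²_D = 1.55·2.65·16 = 65.72
(ad+bc)·covariance of T and D = (15.048)·0 = 0
covariance of A and U = 205.32 + 65.72 + 0 = 271.04.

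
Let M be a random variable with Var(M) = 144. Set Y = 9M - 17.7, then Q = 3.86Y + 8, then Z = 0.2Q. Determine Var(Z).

Var(Y) = 9²·144 = 11664.
Var(Q) = 3.86²·11664 = 173788.9344.
Var(Z) = 0.2²·173788.9344 = 6951.557376.

Var(Z) = 6951.557376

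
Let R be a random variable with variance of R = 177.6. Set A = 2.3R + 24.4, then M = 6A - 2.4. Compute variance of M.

variance of M = 33822.144

variance of A = 2.3²·177.6 = 939.504.
variance of M = 6²·939.504 = 33822.144.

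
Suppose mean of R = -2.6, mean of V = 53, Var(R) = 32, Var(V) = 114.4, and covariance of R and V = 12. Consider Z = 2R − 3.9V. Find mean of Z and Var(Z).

mean of Z = 2·mean of R + (-3.9)·mean of V = 2·(-2.6) + (-3.9)·53 = -211.9.
Var(Z) = a²·Var(R) + b²·Var(V) + 2ab·covariance of R and V with a = 2, b = -3.9.
= 2²·32 + (-3.9)²·114.4 + 2·2·(-3.9)·12
= 128 + 1740.024 + (-187.2) = 1680.824.

mean of Z = -211.9, Var(Z) = 1680.824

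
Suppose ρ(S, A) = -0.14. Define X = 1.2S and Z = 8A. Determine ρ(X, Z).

Linear rescalings preserve correlation up to sign; here the slopes 1.2 and 8 have the same sign, so ρ(X, Z) = ρ(S, A) = -0.14.

ρ(X, Z) = -0.14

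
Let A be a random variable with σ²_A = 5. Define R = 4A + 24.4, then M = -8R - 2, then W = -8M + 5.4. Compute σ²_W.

σ²_W = 327680

σ²_R = 4²·5 = 80.
σ²_M = (-8)²·80 = 5120.
σ²_W = (-8)²·5120 = 327680.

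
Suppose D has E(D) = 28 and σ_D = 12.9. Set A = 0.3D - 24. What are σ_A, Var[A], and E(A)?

A = 0.3D - 24 is linear with a = 0.3, b = -24.
σ_A = |a|·σ_D = |0.3|·12.9 = 3.87.
Var[D] = 12.9² = 166.41.
Var[A] = a²·Var[D] = 0.3²·166.41 = 14.9769 (the additive constant -24 does not affect variance).
E(A) = a·E(D) + b = 0.3·28 + (-24) = -15.6.

σ_A = 3.87, Var[A] = 14.9769, E(A) = -15.6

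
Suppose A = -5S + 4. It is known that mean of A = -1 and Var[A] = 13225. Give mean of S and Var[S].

From A = -5S + 4: mean of A = a·mean of S + b, so mean of S = (mean of A − b)/a = (-1 − 4)/(-5) = 1.
Var[A] = a²·Var[S], so Var[S] = 13225/(-5)² = 529.

mean of S = 1, Var[S] = 529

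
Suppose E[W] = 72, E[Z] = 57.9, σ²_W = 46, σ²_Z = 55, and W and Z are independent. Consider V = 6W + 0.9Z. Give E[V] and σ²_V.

E[V] = 484.11, σ²_V = 1700.55

E[V] = 6·E[W] + 0.9·E[Z] = 6·72 + 0.9·57.9 = 484.11.
σ²_V = a²·σ²_W + b²·σ²_Z + 2ab·covariance of W and Z with a = 6, b = 0.9.
Independence gives covariance of W and Z = 0.
= 6²·46 + 0.9²·55 + 2·6·0.9·0
= 1656 + 44.55 + 0 = 1700.55.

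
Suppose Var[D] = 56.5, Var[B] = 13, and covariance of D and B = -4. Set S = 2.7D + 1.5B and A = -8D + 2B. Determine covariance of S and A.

covariance of S and A = -1155

By bilinearity, covariance of S and A = ac·Var[D] + bd·Var[B] + (ad+bc)·covariance of D and B, with a=2.7, b=1.5, c=-8, d=2.
ac·Var[D] = 2.7·(-8)·56.5 = -1220.4
bd·Var[B] = 1.5·2·13 = 39
(ad+bc)·covariance of D and B = (-6.6)·(-4) = 26.4
covariance of S and A = -1220.4 + 39 + 26.4 = -1155.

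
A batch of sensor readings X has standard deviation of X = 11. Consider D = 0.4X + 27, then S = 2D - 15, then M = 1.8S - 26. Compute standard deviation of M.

standard deviation of D = |0.4|·11 = 4.4.
standard deviation of S = |2|·4.4 = 8.8.
standard deviation of M = |1.8|·8.8 = 15.84.

standard deviation of M = 15.84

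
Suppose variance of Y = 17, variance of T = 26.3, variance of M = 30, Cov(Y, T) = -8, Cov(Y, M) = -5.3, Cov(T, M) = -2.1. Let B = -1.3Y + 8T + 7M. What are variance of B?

variance of B = a²·variance of Y + b²·variance of T + c²·variance of M + 2ab·Cov(Y, T) + 2ac·Cov(Y, M) + 2bc·Cov(T, M), with a = -1.3, b = 8, c = 7.
= 28.73 + 1683.2 + 1470 + 166.4 + 96.46 + (-235.2)
= 3209.59.

variance of B = 3209.59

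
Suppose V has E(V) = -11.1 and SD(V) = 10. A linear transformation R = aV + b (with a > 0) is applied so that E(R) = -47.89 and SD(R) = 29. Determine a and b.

SD(R) = a·SD(V) (a > 0), so a = 29/10 = 2.9.
E(R) = a·E(V) + b, so b = -47.89 − 2.9·(-11.1) = -15.7.

a = 2.9, b = -15.7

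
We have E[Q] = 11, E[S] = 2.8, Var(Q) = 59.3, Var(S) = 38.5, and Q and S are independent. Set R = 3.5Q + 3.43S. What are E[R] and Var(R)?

E[R] = 3.5·E[Q] + 3.43·E[S] = 3.5·11 + 3.43·2.8 = 48.104.
Var(R) = a²·Var(Q) + b²·Var(S) + 2ab·Cov(Q, S) with a = 3.5, b = 3.43.
Independence gives Cov(Q, S) = 0.
= 3.5²·59.3 + 3.43²·38.5 + 2·3.5·3.43·0
= 726.425 + 452.94865 + 0 = 1179.37365.

E[R] = 48.104, Var(R) = 1179.37365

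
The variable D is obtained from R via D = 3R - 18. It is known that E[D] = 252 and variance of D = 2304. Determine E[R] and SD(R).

From D = 3R - 18: E[D] = a·E[R] + b, so E[R] = (E[D] − b)/a = (252 − (-18))/3 = 90.
SD(D) = √2304 = 48.
SD(D) = |a|·SD(R), so SD(R) = 48/|3| = 16.

E[R] = 90, SD(R) = 16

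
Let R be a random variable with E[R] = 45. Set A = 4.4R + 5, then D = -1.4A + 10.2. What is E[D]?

E[A] = 4.4·45 + 5 = 203.
E[D] = (-1.4)·203 + 10.2 = -274.

E[D] = -274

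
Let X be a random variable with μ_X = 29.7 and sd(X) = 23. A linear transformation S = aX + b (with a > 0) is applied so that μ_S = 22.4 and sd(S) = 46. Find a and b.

a = 2, b = -37

sd(S) = a·sd(X) (a > 0), so a = 46/23 = 2.
μ_S = a·μ_X + b, so b = 22.4 − 2·29.7 = -37.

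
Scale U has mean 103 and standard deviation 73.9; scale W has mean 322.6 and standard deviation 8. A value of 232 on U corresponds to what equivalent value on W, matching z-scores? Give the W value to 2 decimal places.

z = (232 − 103)/73.9 ≈ 1.7456.
W = 322.6 + z·8 = 322.6 + (232 − 103)·8/73.9 ≈ 336.56.

W = 336.56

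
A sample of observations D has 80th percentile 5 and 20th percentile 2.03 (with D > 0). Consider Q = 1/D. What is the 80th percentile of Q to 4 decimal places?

80th percentile of Q = 0.4926

1/D is decreasing on D > 0, so percentile order reverses: P_{80}(Q) uses P_{20}(D) = 2.03.
P_{80}(Q) = 1/2.03 ≈ 0.4926.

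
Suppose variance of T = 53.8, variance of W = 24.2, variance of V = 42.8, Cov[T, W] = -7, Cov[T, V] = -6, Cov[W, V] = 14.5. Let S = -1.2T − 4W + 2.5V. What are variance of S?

variance of S = a²·variance of T + b²·variance of W + c²·variance of V + 2ab·Cov[T, W] + 2ac·Cov[T, V] + 2bc·Cov[W, V], with a = -1.2, b = -4, c = 2.5.
= 77.472 + 387.2 + 267.5 + (-67.2) + 36 + (-290)
= 410.972.

variance of S = 410.972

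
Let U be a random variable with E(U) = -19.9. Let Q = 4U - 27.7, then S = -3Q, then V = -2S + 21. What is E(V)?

E(Q) = 4·(-19.9) + (-27.7) = -107.3.
E(S) = (-3)·(-107.3) = 321.9.
E(V) = (-2)·321.9 + 21 = -622.8.

E(V) = -622.8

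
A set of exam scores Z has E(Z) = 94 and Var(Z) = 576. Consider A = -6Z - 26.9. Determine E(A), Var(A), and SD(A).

A = -6Z - 26.9 is linear with a = -6, b = -26.9.
E(A) = a·E(Z) + b = (-6)·94 + (-26.9) = -590.9.
Var(A) = a²·Var(Z) = (-6)²·576 = 20736 (the additive constant -26.9 does not affect variance).
SD(Z) = √576 = 24.
SD(A) = |a|·SD(Z) = |-6|·24 = 144.

E(A) = -590.9, Var(A) = 20736, SD(A) = 144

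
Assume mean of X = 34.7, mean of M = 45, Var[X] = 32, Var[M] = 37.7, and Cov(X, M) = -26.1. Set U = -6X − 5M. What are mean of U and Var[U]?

mean of U = (-6)·mean of X + (-5)·mean of M = (-6)·34.7 + (-5)·45 = -433.2.
Var[U] = a²·Var[X] + b²·Var[M] + 2ab·Cov(X, M) with a = -6, b = -5.
= (-6)²·32 + (-5)²·37.7 + 2·(-6)·(-5)·(-26.1)
= 1152 + 942.5 + (-1566) = 528.5.

mean of U = -433.2, Var[U] = 528.5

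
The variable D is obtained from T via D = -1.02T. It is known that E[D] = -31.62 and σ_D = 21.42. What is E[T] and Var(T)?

E[T] = 31, Var(T) = 441

From D = -1.02T: E[D] = a·E[T] + b, so E[T] = (E[D] − b)/a = (-31.62 − 0)/(-1.02) = 31.
Var(D) = 21.42² = 458.8164.
Var(D) = a²·Var(T), so Var(T) = 458.8164/(-1.02)² = 441.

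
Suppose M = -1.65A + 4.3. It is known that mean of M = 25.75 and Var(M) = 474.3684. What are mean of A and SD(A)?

mean of A = -13, SD(A) = 13.2

From M = -1.65A + 4.3: mean of M = a·mean of A + b, so mean of A = (mean of M − b)/a = (25.75 − 4.3)/(-1.65) = -13.
SD(M) = √474.3684 = 21.78.
SD(M) = |a|·SD(A), so SD(A) = 21.78/|-1.65| = 13.2.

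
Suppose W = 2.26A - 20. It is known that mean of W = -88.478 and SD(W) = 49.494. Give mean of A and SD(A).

From W = 2.26A - 20: mean of W = a·mean of A + b, so mean of A = (mean of W − b)/a = (-88.478 − (-20))/2.26 = -30.3.
SD(W) = |a|·SD(A), so SD(A) = 49.494/|2.26| = 21.9.

mean of A = -30.3, SD(A) = 21.9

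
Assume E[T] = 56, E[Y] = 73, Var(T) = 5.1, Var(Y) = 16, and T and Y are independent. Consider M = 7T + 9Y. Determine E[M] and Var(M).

E[M] = 1049, Var(M) = 1545.9

E[M] = 7·E[T] + 9·E[Y] = 7·56 + 9·73 = 1049.
Var(M) = a²·Var(T) + b²·Var(Y) + 2ab·covariance of T and Y with a = 7, b = 9.
Independence gives covariance of T and Y = 0.
= 7²·5.1 + 9²·16 + 2·7·9·0
= 249.9 + 1296 + 0 = 1545.9.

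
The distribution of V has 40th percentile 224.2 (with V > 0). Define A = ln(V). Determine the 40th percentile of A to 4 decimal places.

40th percentile of A = 5.4125

ln(V) is increasing, so P_{40}(A) = g(P_{40}(V)) ≈ 5.4125.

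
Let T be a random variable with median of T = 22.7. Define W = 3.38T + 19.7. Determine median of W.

median of W = 96.426

A linear map preserves order up to sign, so median of W = a·median of T + b = 3.38·22.7 + 19.7 = 96.426.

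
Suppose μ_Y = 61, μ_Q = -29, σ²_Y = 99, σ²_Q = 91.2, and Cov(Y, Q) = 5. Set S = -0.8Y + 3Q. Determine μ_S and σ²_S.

μ_S = (-0.8)·μ_Y + 3·μ_Q = (-0.8)·61 + 3·(-29) = -135.8.
σ²_S = a²·σ²_Y + b²·σ²_Q + 2ab·Cov(Y, Q) with a = -0.8, b = 3.
= (-0.8)²·99 + 3²·91.2 + 2·(-0.8)·3·5
= 63.36 + 820.8 + (-24) = 860.16.

μ_S = -135.8, σ²_S = 860.16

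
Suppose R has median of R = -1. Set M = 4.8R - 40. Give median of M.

A linear map preserves order up to sign, so median of M = a·median of R + b = 4.8·(-1) + (-40) = -44.8.

median of M = -44.8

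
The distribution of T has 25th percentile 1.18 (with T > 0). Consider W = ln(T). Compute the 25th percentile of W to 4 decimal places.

25th percentile of W = 0.1655

ln(T) is increasing, so P_{25}(W) = g(P_{25}(T)) ≈ 0.1655.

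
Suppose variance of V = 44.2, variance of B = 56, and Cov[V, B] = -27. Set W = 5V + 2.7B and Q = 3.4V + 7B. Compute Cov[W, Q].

Cov[W, Q] = 616.94

By bilinearity, Cov[W, Q] = ac·variance of V + bd·variance of B + (ad+bc)·Cov[V, B], with a=5, b=2.7, c=3.4, d=7.
ac·variance of V = 5·3.4·44.2 = 751.4
bd·variance of B = 2.7·7·56 = 1058.4
(ad+bc)·Cov[V, B] = (44.18)·(-27) = -1192.86
Cov[W, Q] = 751.4 + 1058.4 + (-1192.86) = 616.94.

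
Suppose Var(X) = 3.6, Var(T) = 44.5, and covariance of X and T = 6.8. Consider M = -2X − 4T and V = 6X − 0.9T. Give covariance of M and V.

By bilinearity, covariance of M and V = ac·Var(X) + bd·Var(T) + (ad+bc)·covariance of X and T, with a=-2, b=-4, c=6, d=-0.9.
ac·Var(X) = (-2)·6·3.6 = -43.2
bd·Var(T) = (-4)·(-0.9)·44.5 = 160.2
(ad+bc)·covariance of X and T = (-22.2)·6.8 = -150.96
covariance of M and V = -43.2 + 160.2 + (-150.96) = -33.96.

covariance of M and V = -33.96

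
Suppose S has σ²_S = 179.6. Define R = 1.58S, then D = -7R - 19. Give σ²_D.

σ²_R = 1.58²·179.6 = 448.35344.
σ²_D = (-7)²·448.35344 = 21969.31856.

σ²_D = 21969.31856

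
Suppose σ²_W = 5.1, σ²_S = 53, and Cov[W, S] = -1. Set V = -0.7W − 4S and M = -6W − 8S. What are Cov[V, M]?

By bilinearity, Cov[V, M] = ac·σ²_W + bd·σ²_S + (ad+bc)·Cov[W, S], with a=-0.7, b=-4, c=-6, d=-8.
ac·σ²_W = (-0.7)·(-6)·5.1 = 21.42
bd·σ²_S = (-4)·(-8)·53 = 1696
(ad+bc)·Cov[W, S] = (29.6)·(-1) = -29.6
Cov[V, M] = 21.42 + 1696 + (-29.6) = 1687.82.

Cov[V, M] = 1687.82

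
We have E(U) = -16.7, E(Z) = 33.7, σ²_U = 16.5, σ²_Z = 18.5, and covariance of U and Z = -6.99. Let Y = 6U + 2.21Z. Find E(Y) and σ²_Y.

E(Y) = -25.723, σ²_Y = 498.98105

E(Y) = 6·E(U) + 2.21·E(Z) = 6·(-16.7) + 2.21·33.7 = -25.723.
σ²_Y = a²·σ²_U + b²·σ²_Z + 2ab·covariance of U and Z with a = 6, b = 2.21.
= 6²·16.5 + 2.21²·18.5 + 2·6·2.21·(-6.99)
= 594 + 90.35585 + (-185.3748) = 498.98105.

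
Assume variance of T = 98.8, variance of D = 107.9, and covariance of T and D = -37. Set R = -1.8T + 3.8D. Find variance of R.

variance of R = 2384.348

variance of R = a²·variance of T + b²·variance of D + 2ab·covariance of T and D with a = -1.8, b = 3.8.
= (-1.8)²·98.8 + 3.8²·107.9 + 2·(-1.8)·3.8·(-37)
= 320.112 + 1558.076 + 506.16 = 2384.348.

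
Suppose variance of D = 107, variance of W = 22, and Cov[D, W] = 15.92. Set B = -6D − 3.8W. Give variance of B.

variance of B = 4895.632

variance of B = a²·variance of D + b²·variance of W + 2ab·Cov[D, W] with a = -6, b = -3.8.
= (-6)²·107 + (-3.8)²·22 + 2·(-6)·(-3.8)·15.92
= 3852 + 317.68 + 725.952 = 4895.632.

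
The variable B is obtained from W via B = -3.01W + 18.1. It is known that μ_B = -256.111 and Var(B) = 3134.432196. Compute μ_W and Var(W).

From B = -3.01W + 18.1: μ_B = a·μ_W + b, so μ_W = (μ_B − b)/a = (-256.111 − 18.1)/(-3.01) = 91.1.
Var(B) = a²·Var(W), so Var(W) = 3134.432196/(-3.01)² = 345.96.

μ_W = 91.1, Var(W) = 345.96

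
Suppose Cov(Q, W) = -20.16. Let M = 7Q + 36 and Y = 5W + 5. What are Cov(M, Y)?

Cov(M, Y) = a·c·Cov(Q, W) = 7·5·(-20.16) = -705.6. Additive constants drop out.

Cov(M, Y) = -705.6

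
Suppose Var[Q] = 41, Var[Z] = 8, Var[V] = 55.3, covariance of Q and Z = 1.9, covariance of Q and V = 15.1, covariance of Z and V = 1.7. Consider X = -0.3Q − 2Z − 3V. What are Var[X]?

Var[X] = a²·Var[Q] + b²·Var[Z] + c²·Var[V] + 2ab·covariance of Q and Z + 2ac·covariance of Q and V + 2bc·covariance of Z and V, with a = -0.3, b = -2, c = -3.
= 3.69 + 32 + 497.7 + 2.28 + 27.18 + 20.4
= 583.25.

Var[X] = 583.25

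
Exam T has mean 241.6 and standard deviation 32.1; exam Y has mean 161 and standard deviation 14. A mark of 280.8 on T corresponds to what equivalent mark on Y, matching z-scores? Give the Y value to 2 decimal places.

z = (280.8 − 241.6)/32.1 ≈ 1.2212.
Y = 161 + z·14 = 161 + (280.8 − 241.6)·14/32.1 ≈ 178.10.

Y = 178.10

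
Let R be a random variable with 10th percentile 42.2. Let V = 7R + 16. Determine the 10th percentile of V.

10th percentile of V = 311.4

Since a = 7 > 0 the transformation is increasing, so the 10th percentile of V = a·(P_{10} of R) + b = 7·42.2 + 16 = 311.4.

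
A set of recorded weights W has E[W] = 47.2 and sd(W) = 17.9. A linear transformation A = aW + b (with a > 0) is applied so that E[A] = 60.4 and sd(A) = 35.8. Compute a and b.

sd(A) = a·sd(W) (a > 0), so a = 35.8/17.9 = 2.
E[A] = a·E[W] + b, so b = 60.4 − 2·47.2 = -34.

a = 2, b = -34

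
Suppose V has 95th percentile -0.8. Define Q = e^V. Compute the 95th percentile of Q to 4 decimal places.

95th percentile of Q = 0.4493

e^V is increasing, so P_{95}(Q) = g(P_{95}(V)) ≈ 0.4493.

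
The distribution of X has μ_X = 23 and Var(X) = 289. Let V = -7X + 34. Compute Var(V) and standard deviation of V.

V = -7X + 34 is linear with a = -7, b = 34.
Var(V) = a²·Var(X) = (-7)²·289 = 14161 (the additive constant 34 does not affect variance).
standard deviation of X = √289 = 17.
standard deviation of V = |a|·standard deviation of X = |-7|·17 = 119.

Var(V) = 14161, standard deviation of V = 119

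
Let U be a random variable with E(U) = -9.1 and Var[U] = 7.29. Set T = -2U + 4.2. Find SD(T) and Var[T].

T = -2U + 4.2 is linear with a = -2, b = 4.2.
SD(U) = √7.29 = 2.7.
SD(T) = |a|·SD(U) = |-2|·2.7 = 5.4.
Var[T] = a²·Var[U] = (-2)²·7.29 = 29.16 (the additive constant 4.2 does not affect variance).

SD(T) = 5.4, Var[T] = 29.16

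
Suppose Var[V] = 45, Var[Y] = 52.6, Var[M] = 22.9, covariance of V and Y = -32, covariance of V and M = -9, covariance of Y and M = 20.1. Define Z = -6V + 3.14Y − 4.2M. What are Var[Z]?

Var[Z] = 2764.57336

Var[Z] = a²·Var[V] + b²·Var[Y] + c²·Var[M] + 2ab·covariance of V and Y + 2ac·covariance of V and M + 2bc·covariance of Y and M, with a = -6, b = 3.14, c = -4.2.
= 1620 + 518.61496 + 403.956 + 1205.76 + (-453.6) + (-530.1576)
= 2764.57336.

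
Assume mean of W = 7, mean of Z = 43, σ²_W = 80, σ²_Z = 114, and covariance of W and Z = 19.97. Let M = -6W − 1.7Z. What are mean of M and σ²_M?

mean of M = -115.1, σ²_M = 3616.848

mean of M = (-6)·mean of W + (-1.7)·mean of Z = (-6)·7 + (-1.7)·43 = -115.1.
σ²_M = a²·σ²_W + b²·σ²_Z + 2ab·covariance of W and Z with a = -6, b = -1.7.
= (-6)²·80 + (-1.7)²·114 + 2·(-6)·(-1.7)·19.97
= 2880 + 329.46 + 407.388 = 3616.848.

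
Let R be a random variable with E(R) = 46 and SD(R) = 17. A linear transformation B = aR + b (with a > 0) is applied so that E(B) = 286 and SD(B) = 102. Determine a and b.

a = 6, b = 10

SD(B) = a·SD(R) (a > 0), so a = 102/17 = 6.
E(B) = a·E(R) + b, so b = 286 − 6·46 = 10.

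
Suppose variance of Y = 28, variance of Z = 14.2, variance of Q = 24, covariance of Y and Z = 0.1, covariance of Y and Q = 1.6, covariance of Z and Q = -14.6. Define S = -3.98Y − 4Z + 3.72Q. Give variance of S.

variance of S = 1393.15488

variance of S = a²·variance of Y + b²·variance of Z + c²·variance of Q + 2ab·covariance of Y and Z + 2ac·covariance of Y and Q + 2bc·covariance of Z and Q, with a = -3.98, b = -4, c = 3.72.
= 443.5312 + 227.2 + 332.1216 + 3.184 + (-47.37792) + 434.496
= 1393.15488.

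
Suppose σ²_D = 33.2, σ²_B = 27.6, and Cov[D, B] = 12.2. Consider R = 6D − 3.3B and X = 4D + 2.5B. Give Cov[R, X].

Cov[R, X] = 591.06

By bilinearity, Cov[R, X] = ac·σ²_D + bd·σ²_B + (ad+bc)·Cov[D, B], with a=6, b=-3.3, c=4, d=2.5.
ac·σ²_D = 6·4·33.2 = 796.8
bd·σ²_B = (-3.3)·2.5·27.6 = -227.7
(ad+bc)·Cov[D, B] = (1.8)·12.2 = 21.96
Cov[R, X] = 796.8 + (-227.7) + 21.96 = 591.06.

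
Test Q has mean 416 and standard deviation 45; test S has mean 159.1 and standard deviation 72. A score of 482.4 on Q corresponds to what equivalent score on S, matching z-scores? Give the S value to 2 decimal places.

S = 265.34

z = (482.4 − 416)/45 ≈ 1.4756.
S = 159.1 + z·72 = 159.1 + (482.4 − 416)·72/45 = 265.34.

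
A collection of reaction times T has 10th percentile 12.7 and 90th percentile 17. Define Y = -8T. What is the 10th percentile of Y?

10th percentile of Y = -136

Since a = -8 < 0 the transformation is decreasing, reversing order: the 10th percentile of Y corresponds to the 90th percentile of T.
So P_{10}(Y) = a·P_{90}(T) + b = (-8)·17 = -136.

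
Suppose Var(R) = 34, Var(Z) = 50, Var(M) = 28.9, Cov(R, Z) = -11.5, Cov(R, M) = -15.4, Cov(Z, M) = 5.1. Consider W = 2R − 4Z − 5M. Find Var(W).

Var(W) = 2354.5

Var(W) = a²·Var(R) + b²·Var(Z) + c²·Var(M) + 2ab·Cov(R, Z) + 2ac·Cov(R, M) + 2bc·Cov(Z, M), with a = 2, b = -4, c = -5.
= 136 + 800 + 722.5 + 184 + 308 + 204
= 2354.5.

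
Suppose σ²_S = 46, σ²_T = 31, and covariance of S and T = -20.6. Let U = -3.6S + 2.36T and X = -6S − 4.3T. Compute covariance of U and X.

covariance of U and X = 651.82

By bilinearity, covariance of U and X = ac·σ²_S + bd·σ²_T + (ad+bc)·covariance of S and T, with a=-3.6, b=2.36, c=-6, d=-4.3.
ac·σ²_S = (-3.6)·(-6)·46 = 993.6
bd·σ²_T = 2.36·(-4.3)·31 = -314.588
(ad+bc)·covariance of S and T = (1.32)·(-20.6) = -27.192
covariance of U and X = 993.6 + (-314.588) + (-27.192) = 651.82.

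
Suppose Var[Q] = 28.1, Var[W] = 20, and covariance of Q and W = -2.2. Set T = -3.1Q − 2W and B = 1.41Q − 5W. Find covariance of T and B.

covariance of T and B = 49.2789

By bilinearity, covariance of T and B = ac·Var[Q] + bd·Var[W] + (ad+bc)·covariance of Q and W, with a=-3.1, b=-2, c=1.41, d=-5.
ac·Var[Q] = (-3.1)·1.41·28.1 = -122.8251
bd·Var[W] = (-2)·(-5)·20 = 200
(ad+bc)·covariance of Q and W = (12.68)·(-2.2) = -27.896
covariance of T and B = -122.8251 + 200 + (-27.896) = 49.2789.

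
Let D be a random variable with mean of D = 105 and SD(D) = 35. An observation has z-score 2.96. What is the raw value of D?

D = 208.6

D = mean of D + z·SD(D) = 105 + 2.96·35 = 208.6.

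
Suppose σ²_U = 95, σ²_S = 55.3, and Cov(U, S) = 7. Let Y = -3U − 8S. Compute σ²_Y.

σ²_Y = 4730.2

σ²_Y = a²·σ²_U + b²·σ²_S + 2ab·Cov(U, S) with a = -3, b = -8.
= (-3)²·95 + (-8)²·55.3 + 2·(-3)·(-8)·7
= 855 + 3539.2 + 336 = 4730.2.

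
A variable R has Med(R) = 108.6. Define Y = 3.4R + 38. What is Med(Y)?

A linear map preserves order up to sign, so Med(Y) = a·Med(R) + b = 3.4·108.6 + 38 = 407.24.

Med(Y) = 407.24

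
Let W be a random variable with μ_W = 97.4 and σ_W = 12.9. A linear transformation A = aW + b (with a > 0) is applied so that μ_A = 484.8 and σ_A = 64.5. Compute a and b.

a = 5, b = -2.2

σ_A = a·σ_W (a > 0), so a = 64.5/12.9 = 5.
μ_A = a·μ_W + b, so b = 484.8 − 5·97.4 = -2.2.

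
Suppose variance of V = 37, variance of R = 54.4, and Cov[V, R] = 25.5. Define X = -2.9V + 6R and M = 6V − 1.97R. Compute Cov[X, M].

By bilinearity, Cov[X, M] = ac·variance of V + bd·variance of R + (ad+bc)·Cov[V, R], with a=-2.9, b=6, c=6, d=-1.97.
ac·variance of V = (-2.9)·6·37 = -643.8
bd·variance of R = 6·(-1.97)·54.4 = -643.008
(ad+bc)·Cov[V, R] = (41.713)·25.5 = 1063.6815
Cov[X, M] = -643.8 + (-643.008) + 1063.6815 = -223.1265.

Cov[X, M] = -223.1265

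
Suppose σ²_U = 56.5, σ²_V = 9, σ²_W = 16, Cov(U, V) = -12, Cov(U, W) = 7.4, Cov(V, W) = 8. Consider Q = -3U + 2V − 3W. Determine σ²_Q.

σ²_Q = 869.7

σ²_Q = a²·σ²_U + b²·σ²_V + c²·σ²_W + 2ab·Cov(U, V) + 2ac·Cov(U, W) + 2bc·Cov(V, W), with a = -3, b = 2, c = -3.
= 508.5 + 36 + 144 + 144 + 133.2 + (-96)
= 869.7.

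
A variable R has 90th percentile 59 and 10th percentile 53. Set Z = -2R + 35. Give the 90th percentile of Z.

Since a = -2 < 0 the transformation is decreasing, reversing order: the 90th percentile of Z corresponds to the 10th percentile of R.
So P_{90}(Z) = a·P_{10}(R) + b = (-2)·53 + 35 = -71.

90th percentile of Z = -71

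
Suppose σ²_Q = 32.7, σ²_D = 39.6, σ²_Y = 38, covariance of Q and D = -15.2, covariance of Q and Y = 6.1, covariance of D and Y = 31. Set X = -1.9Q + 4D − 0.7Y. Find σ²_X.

σ²_X = a²·σ²_Q + b²·σ²_D + c²·σ²_Y + 2ab·covariance of Q and D + 2ac·covariance of Q and Y + 2bc·covariance of D and Y, with a = -1.9, b = 4, c = -0.7.
= 118.047 + 633.6 + 18.62 + 231.04 + 16.226 + (-173.6)
= 843.933.

σ²_X = 843.933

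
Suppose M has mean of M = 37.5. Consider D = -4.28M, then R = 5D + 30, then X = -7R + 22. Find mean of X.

mean of X = 5429.5

mean of D = (-4.28)·37.5 = -160.5.
mean of R = 5·(-160.5) + 30 = -772.5.
mean of X = (-7)·(-772.5) + 22 = 5429.5.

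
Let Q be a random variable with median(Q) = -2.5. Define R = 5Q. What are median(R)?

A linear map preserves order up to sign, so median(R) = a·median(Q) + b = 5·(-2.5) = -12.5.

median(R) = -12.5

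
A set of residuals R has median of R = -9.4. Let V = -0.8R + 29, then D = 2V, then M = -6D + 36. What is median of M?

median of M = -402.24

median of V = (-0.8)·(-9.4) + 29 = 36.52.
median of D = 2·36.52 = 73.04.
median of M = (-6)·73.04 + 36 = -402.24.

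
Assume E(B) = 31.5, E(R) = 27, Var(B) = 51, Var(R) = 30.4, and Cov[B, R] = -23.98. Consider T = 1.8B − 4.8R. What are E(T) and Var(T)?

E(T) = 1.8·E(B) + (-4.8)·E(R) = 1.8·31.5 + (-4.8)·27 = -72.9.
Var(T) = a²·Var(B) + b²·Var(R) + 2ab·Cov[B, R] with a = 1.8, b = -4.8.
= 1.8²·51 + (-4.8)²·30.4 + 2·1.8·(-4.8)·(-23.98)
= 165.24 + 700.416 + 414.3744 = 1280.0304.

E(T) = -72.9, Var(T) = 1280.0304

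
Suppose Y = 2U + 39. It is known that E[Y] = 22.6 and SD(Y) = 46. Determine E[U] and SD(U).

From Y = 2U + 39: E[Y] = a·E[U] + b, so E[U] = (E[Y] − b)/a = (22.6 − 39)/2 = -8.2.
SD(Y) = |a|·SD(U), so SD(U) = 46/|2| = 23.

E[U] = -8.2, SD(U) = 23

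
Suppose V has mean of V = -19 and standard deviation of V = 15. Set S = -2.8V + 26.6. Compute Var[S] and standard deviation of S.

S = -2.8V + 26.6 is linear with a = -2.8, b = 26.6.
Var[V] = 15² = 225.
Var[S] = a²·Var[V] = (-2.8)²·225 = 1764 (the additive constant 26.6 does not affect variance).
standard deviation of S = |a|·standard deviation of V = |-2.8|·15 = 42.

Var[S] = 1764, standard deviation of S = 42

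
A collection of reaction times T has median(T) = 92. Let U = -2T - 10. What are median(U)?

median(U) = -194

A linear map preserves order up to sign, so median(U) = a·median(T) + b = (-2)·92 + (-10) = -194.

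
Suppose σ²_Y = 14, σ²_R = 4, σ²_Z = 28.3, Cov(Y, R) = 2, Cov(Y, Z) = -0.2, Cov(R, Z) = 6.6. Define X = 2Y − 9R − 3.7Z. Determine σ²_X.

σ²_X = a²·σ²_Y + b²·σ²_R + c²·σ²_Z + 2ab·Cov(Y, R) + 2ac·Cov(Y, Z) + 2bc·Cov(R, Z), with a = 2, b = -9, c = -3.7.
= 56 + 324 + 387.427 + (-72) + 2.96 + 439.56
= 1137.947.

σ²_X = 1137.947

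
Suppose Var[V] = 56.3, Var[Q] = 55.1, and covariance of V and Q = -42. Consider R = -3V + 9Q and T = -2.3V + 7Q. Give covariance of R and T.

By bilinearity, covariance of R and T = ac·Var[V] + bd·Var[Q] + (ad+bc)·covariance of V and Q, with a=-3, b=9, c=-2.3, d=7.
ac·Var[V] = (-3)·(-2.3)·56.3 = 388.47
bd·Var[Q] = 9·7·55.1 = 3471.3
(ad+bc)·covariance of V and Q = (-41.7)·(-42) = 1751.4
covariance of R and T = 388.47 + 3471.3 + 1751.4 = 5611.17.

covariance of R and T = 5611.17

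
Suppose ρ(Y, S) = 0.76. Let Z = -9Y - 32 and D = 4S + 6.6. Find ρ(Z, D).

Linear rescalings preserve |correlation|; the slopes -9 and 4 have opposite signs, so the correlation flips sign: ρ(Z, D) = −ρ(Y, S) = -0.76.

ρ(Z, D) = -0.76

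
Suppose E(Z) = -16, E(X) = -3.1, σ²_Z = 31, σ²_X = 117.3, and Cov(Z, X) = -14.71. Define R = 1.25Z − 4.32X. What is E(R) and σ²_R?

E(R) = -6.608, σ²_R = 2396.40502

E(R) = 1.25·E(Z) + (-4.32)·E(X) = 1.25·(-16) + (-4.32)·(-3.1) = -6.608.
σ²_R = a²·σ²_Z + b²·σ²_X + 2ab·Cov(Z, X) with a = 1.25, b = -4.32.
= 1.25²·31 + (-4.32)²·117.3 + 2·1.25·(-4.32)·(-14.71)
= 48.4375 + 2189.09952 + 158.868 = 2396.40502.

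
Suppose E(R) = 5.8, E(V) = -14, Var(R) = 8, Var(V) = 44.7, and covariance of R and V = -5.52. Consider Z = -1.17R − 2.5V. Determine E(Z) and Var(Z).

E(Z) = (-1.17)·E(R) + (-2.5)·E(V) = (-1.17)·5.8 + (-2.5)·(-14) = 28.214.
Var(Z) = a²·Var(R) + b²·Var(V) + 2ab·covariance of R and V with a = -1.17, b = -2.5.
= (-1.17)²·8 + (-2.5)²·44.7 + 2·(-1.17)·(-2.5)·(-5.52)
= 10.9512 + 279.375 + (-32.292) = 258.0342.

E(Z) = 28.214, Var(Z) = 258.0342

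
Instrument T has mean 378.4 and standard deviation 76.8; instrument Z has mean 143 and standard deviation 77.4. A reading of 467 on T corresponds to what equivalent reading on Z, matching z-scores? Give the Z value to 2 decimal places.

Z = 232.29

z = (467 − 378.4)/76.8 ≈ 1.1536.
Z = 143 + z·77.4 = 143 + (467 − 378.4)·77.4/76.8 ≈ 232.29.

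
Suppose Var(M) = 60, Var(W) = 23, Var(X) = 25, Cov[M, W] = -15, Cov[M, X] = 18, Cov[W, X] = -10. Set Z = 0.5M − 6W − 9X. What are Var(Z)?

Var(Z) = 1716

Var(Z) = a²·Var(M) + b²·Var(W) + c²·Var(X) + 2ab·Cov[M, W] + 2ac·Cov[M, X] + 2bc·Cov[W, X], with a = 0.5, b = -6, c = -9.
= 15 + 828 + 2025 + 90 + (-162) + (-1080)
= 1716.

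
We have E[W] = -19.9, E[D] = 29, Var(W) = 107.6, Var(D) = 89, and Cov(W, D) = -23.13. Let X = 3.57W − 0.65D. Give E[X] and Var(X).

E[X] = -89.893, Var(X) = 1516.30007

E[X] = 3.57·E[W] + (-0.65)·E[D] = 3.57·(-19.9) + (-0.65)·29 = -89.893.
Var(X) = a²·Var(W) + b²·Var(D) + 2ab·Cov(W, D) with a = 3.57, b = -0.65.
= 3.57²·107.6 + (-0.65)²·89 + 2·3.57·(-0.65)·(-23.13)
= 1371.35124 + 37.6025 + 107.34633 = 1516.30007.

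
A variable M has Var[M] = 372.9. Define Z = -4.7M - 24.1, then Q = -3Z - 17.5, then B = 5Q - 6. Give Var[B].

Var[Z] = (-4.7)²·372.9 = 8237.361.
Var[Q] = (-3)²·8237.361 = 74136.249.
Var[B] = 5²·74136.249 = 1853406.225.

Var[B] = 1853406.225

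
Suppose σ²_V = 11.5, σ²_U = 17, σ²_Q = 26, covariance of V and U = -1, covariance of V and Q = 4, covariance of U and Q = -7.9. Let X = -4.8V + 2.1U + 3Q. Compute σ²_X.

σ²_X = 379.35

σ²_X = a²·σ²_V + b²·σ²_U + c²·σ²_Q + 2ab·covariance of V and U + 2ac·covariance of V and Q + 2bc·covariance of U and Q, with a = -4.8, b = 2.1, c = 3.
= 264.96 + 74.97 + 234 + 20.16 + (-115.2) + (-99.54)
= 379.35.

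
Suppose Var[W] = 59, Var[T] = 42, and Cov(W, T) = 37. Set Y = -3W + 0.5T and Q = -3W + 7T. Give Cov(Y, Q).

Cov(Y, Q) = -154.5

By bilinearity, Cov(Y, Q) = ac·Var[W] + bd·Var[T] + (ad+bc)·Cov(W, T), with a=-3, b=0.5, c=-3, d=7.
ac·Var[W] = (-3)·(-3)·59 = 531
bd·Var[T] = 0.5·7·42 = 147
(ad+bc)·Cov(W, T) = (-22.5)·37 = -832.5
Cov(Y, Q) = 531 + 147 + (-832.5) = -154.5.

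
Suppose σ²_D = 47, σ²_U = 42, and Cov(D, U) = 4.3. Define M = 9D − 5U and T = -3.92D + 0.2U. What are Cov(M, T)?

By bilinearity, Cov(M, T) = ac·σ²_D + bd·σ²_U + (ad+bc)·Cov(D, U), with a=9, b=-5, c=-3.92, d=0.2.
ac·σ²_D = 9·(-3.92)·47 = -1658.16
bd·σ²_U = (-5)·0.2·42 = -42
(ad+bc)·Cov(D, U) = (21.4)·4.3 = 92.02
Cov(M, T) = -1658.16 + (-42) + 92.02 = -1608.14.

Cov(M, T) = -1608.14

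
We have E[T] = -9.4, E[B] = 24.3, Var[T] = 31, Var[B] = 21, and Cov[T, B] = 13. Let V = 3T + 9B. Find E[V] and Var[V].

E[V] = 3·E[T] + 9·E[B] = 3·(-9.4) + 9·24.3 = 190.5.
Var[V] = a²·Var[T] + b²·Var[B] + 2ab·Cov[T, B] with a = 3, b = 9.
= 3²·31 + 9²·21 + 2·3·9·13
= 279 + 1701 + 702 = 2682.

E[V] = 190.5, Var[V] = 2682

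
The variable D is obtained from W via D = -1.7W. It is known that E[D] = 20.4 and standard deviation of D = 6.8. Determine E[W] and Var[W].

E[W] = -12, Var[W] = 16

From D = -1.7W: E[D] = a·E[W] + b, so E[W] = (E[D] − b)/a = (20.4 − 0)/(-1.7) = -12.
Var[D] = 6.8² = 46.24.
Var[D] = a²·Var[W], so Var[W] = 46.24/(-1.7)² = 16.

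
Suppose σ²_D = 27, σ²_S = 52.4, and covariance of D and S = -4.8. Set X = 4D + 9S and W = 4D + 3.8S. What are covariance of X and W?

By bilinearity, covariance of X and W = ac·σ²_D + bd·σ²_S + (ad+bc)·covariance of D and S, with a=4, b=9, c=4, d=3.8.
ac·σ²_D = 4·4·27 = 432
bd·σ²_S = 9·3.8·52.4 = 1792.08
(ad+bc)·covariance of D and S = (51.2)·(-4.8) = -245.76
covariance of X and W = 432 + 1792.08 + (-245.76) = 1978.32.

covariance of X and W = 1978.32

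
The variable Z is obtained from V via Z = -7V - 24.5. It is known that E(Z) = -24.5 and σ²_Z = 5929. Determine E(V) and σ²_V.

From Z = -7V - 24.5: E(Z) = a·E(V) + b, so E(V) = (E(Z) − b)/a = (-24.5 − (-24.5))/(-7) = 0.
σ²_Z = a²·σ²_V, so σ²_V = 5929/(-7)² = 121.

E(V) = 0, σ²_V = 121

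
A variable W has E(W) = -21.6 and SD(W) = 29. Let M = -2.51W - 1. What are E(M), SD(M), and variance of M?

M = -2.51W - 1 is linear with a = -2.51, b = -1.
E(M) = a·E(W) + b = (-2.51)·(-21.6) + (-1) = 53.216.
SD(M) = |a|·SD(W) = |-2.51|·29 = 72.79.
variance of W = 29² = 841.
variance of M = a²·variance of W = (-2.51)²·841 = 5298.3841 (the additive constant -1 does not affect variance).

E(M) = 53.216, SD(M) = 72.79, variance of M = 5298.3841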